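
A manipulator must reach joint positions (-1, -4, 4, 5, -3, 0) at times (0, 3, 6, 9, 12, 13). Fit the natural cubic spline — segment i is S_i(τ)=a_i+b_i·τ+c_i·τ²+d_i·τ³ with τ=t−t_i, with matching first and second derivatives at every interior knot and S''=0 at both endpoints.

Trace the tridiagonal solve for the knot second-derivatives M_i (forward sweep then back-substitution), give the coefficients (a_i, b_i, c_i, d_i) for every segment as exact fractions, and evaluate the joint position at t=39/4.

  seg 0: a=-1 b=-2477/1209 c=0 d=1268/10881
  seg 1: a=-4 b=1327/1209 c=1268/1209 d=-1907/10881
  seg 2: a=4 b=3214/1209 c=-213/403 d=-298/3627
  seg 3: a=5 b=-254/93 c=-511/403 d=1559/3627
  seg 4: a=-3 b=1531/1209 c=1048/403 d=-1048/1209
S(39/4) = 62409/25792

Δ: Δ0=-1, Δ1=8/3, Δ2=1/3, Δ3=-8/3, Δ4=3
row 1: diag=12, rhs=22; c'=1/4, d'=11/6
row 2: denom=12−3·1/4=45/4; d'=(-14−3·11/6)/(45/4)=-26/15
row 3: denom=12−3·4/15=56/5; d'=(-18−3·-26/15)/(56/5)=-8/7
row 4: denom=8−3·15/56=403/56; d'=(34−3·-8/7)/(403/56)=2096/403
back: M4=2096/403
back: M3=-8/7−15/56·2096/403=-1022/403
back: M2=-26/15−4/15·-1022/403=-426/403
back: M1=11/6−1/4·-426/403=2536/1209
M: M0=0, M1=2536/1209, M2=-426/403, M3=-1022/403, M4=2096/403, M5=0
seg 0: a=-1, c=M0/2=0, d=(M1−M0)/(6·3)=1268/10881, b=Δ0−h0·(2M0+M1)/6=-2477/1209
seg 1: a=-4, c=M1/2=1268/1209, d=(M2−M1)/(6·3)=-1907/10881, b=Δ1−h1·(2M1+M2)/6=1327/1209
seg 2: a=4, c=M2/2=-213/403, d=(M3−M2)/(6·3)=-298/3627, b=Δ2−h2·(2M2+M3)/6=3214/1209
seg 3: a=5, c=M3/2=-511/403, d=(M4−M3)/(6·3)=1559/3627, b=Δ3−h3·(2M3+M4)/6=-254/93
seg 4: a=-3, c=M4/2=1048/403, d=(M5−M4)/(6·1)=-1048/1209, b=Δ4−h4·(2M4+M5)/6=1531/1209
t_q=39/4 → seg 3, τ=3/4; S=5+-254/93·τ+-511/403·τ²+1559/3627·τ³=62409/25792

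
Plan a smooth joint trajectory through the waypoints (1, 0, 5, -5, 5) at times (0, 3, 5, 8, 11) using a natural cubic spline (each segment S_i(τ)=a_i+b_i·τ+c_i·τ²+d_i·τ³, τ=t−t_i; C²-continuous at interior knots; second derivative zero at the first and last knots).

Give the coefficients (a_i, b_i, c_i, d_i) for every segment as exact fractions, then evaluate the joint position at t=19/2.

Δ: Δ0=-1/3, Δ1=5/2, Δ2=-10/3, Δ3=10/3
row 1: diag=10, rhs=17; c'=1/5, d'=17/10
row 2: denom=10−2·1/5=48/5; d'=(-35−2·17/10)/(48/5)=-4
row 3: denom=12−3·5/16=177/16; d'=(40−3·-4)/(177/16)=832/177
back: M3=832/177
back: M2=-4−5/16·832/177=-968/177
back: M1=17/10−1/5·-968/177=989/354
M: M0=0, M1=989/354, M2=-968/177, M3=832/177, M4=0
seg 0: a=1, c=M0/2=0, d=(M1−M0)/(6·3)=989/6372, b=Δ0−h0·(2M0+M1)/6=-1225/708
seg 1: a=0, c=M1/2=989/708, d=(M2−M1)/(6·2)=-325/472, b=Δ1−h1·(2M1+M2)/6=871/354
seg 2: a=5, c=M2/2=-484/177, d=(M3−M2)/(6·3)=100/177, b=Δ2−h2·(2M2+M3)/6=-38/177
seg 3: a=-5, c=M3/2=416/177, d=(M4−M3)/(6·3)=-416/1593, b=Δ3−h3·(2M3+M4)/6=-242/177
t_q=19/2 → seg 3, τ=3/2; S=-5+-242/177·τ+416/177·τ²+-416/1593·τ³=-156/59

  seg 0: a=1 b=-1225/708 c=0 d=989/6372
  seg 1: a=0 b=871/354 c=989/708 d=-325/472
  seg 2: a=5 b=-38/177 c=-484/177 d=100/177
  seg 3: a=-5 b=-242/177 c=416/177 d=-416/1593
S(19/2) = -156/59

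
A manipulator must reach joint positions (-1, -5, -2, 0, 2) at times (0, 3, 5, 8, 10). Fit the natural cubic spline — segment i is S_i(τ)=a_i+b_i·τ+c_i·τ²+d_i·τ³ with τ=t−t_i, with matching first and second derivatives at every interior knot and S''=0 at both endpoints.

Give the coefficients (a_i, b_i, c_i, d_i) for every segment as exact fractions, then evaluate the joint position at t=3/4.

Δ: Δ0=-4/3, Δ1=3/2, Δ2=2/3, Δ3=1
row 1: diag=10, rhs=17; c'=1/5, d'=17/10
row 2: denom=10−2·1/5=48/5; d'=(-5−2·17/10)/(48/5)=-7/8
row 3: denom=10−3·5/16=145/16; d'=(2−3·-7/8)/(145/16)=74/145
back: M3=74/145
back: M2=-7/8−5/16·74/145=-30/29
back: M1=17/10−1/5·-30/29=553/290
M: M0=0, M1=553/290, M2=-30/29, M3=74/145, M4=0
seg 0: a=-1, c=M0/2=0, d=(M1−M0)/(6·3)=553/5220, b=Δ0−h0·(2M0+M1)/6=-3979/1740
seg 1: a=-5, c=M1/2=553/580, d=(M2−M1)/(6·2)=-853/3480, b=Δ1−h1·(2M1+M2)/6=499/870
seg 2: a=-2, c=M2/2=-15/29, d=(M3−M2)/(6·3)=112/1305, b=Δ2−h2·(2M2+M3)/6=629/435
seg 3: a=0, c=M3/2=37/145, d=(M4−M3)/(6·2)=-37/870, b=Δ3−h3·(2M3+M4)/6=287/435
t_q=3/4 → seg 0, τ=3/4; S=-1+-3979/1740·τ+0·τ²+553/5220·τ³=-19825/7424

  seg 0: a=-1 b=-3979/1740 c=0 d=553/5220
  seg 1: a=-5 b=499/870 c=553/580 d=-853/3480
  seg 2: a=-2 b=629/435 c=-15/29 d=112/1305
  seg 3: a=0 b=287/435 c=37/145 d=-37/870
S(3/4) = -19825/7424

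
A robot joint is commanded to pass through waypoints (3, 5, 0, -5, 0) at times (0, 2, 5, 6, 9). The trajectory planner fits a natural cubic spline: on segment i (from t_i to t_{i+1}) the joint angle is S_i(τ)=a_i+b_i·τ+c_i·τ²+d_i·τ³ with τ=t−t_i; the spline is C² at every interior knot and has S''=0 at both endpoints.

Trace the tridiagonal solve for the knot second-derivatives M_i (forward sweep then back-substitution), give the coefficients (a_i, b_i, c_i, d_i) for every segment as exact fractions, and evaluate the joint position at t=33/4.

Δ: Δ0=1, Δ1=-5/3, Δ2=-5, Δ3=5/3
row 1: diag=10, rhs=-16; c'=3/10, d'=-8/5
row 2: denom=8−3·3/10=71/10; d'=(-20−3·-8/5)/(71/10)=-152/71
row 3: denom=8−1·10/71=558/71; d'=(40−1·-152/71)/(558/71)=1496/279
back: M3=1496/279
back: M2=-152/71−10/71·1496/279=-808/279
back: M1=-8/5−3/10·-808/279=-68/93
M: M0=0, M1=-68/93, M2=-808/279, M3=1496/279, M4=0
seg 0: a=3, c=M0/2=0, d=(M1−M0)/(6·2)=-17/279, b=Δ0−h0·(2M0+M1)/6=347/279
seg 1: a=5, c=M1/2=-34/93, d=(M2−M1)/(6·3)=-302/2511, b=Δ1−h1·(2M1+M2)/6=143/279
seg 2: a=0, c=M2/2=-404/279, d=(M3−M2)/(6·1)=128/93, b=Δ2−h2·(2M2+M3)/6=-1375/279
seg 3: a=-5, c=M3/2=748/279, d=(M4−M3)/(6·3)=-748/2511, b=Δ3−h3·(2M3+M4)/6=-1031/279
t_q=33/4 → seg 3, τ=9/4; S=-5+-1031/279·τ+748/279·τ²+-748/2511·τ³=-1555/496

  seg 0: a=3 b=347/279 c=0 d=-17/279
  seg 1: a=5 b=143/279 c=-34/93 d=-302/2511
  seg 2: a=0 b=-1375/279 c=-404/279 d=128/93
  seg 3: a=-5 b=-1031/279 c=748/279 d=-748/2511
S(33/4) = -1555/496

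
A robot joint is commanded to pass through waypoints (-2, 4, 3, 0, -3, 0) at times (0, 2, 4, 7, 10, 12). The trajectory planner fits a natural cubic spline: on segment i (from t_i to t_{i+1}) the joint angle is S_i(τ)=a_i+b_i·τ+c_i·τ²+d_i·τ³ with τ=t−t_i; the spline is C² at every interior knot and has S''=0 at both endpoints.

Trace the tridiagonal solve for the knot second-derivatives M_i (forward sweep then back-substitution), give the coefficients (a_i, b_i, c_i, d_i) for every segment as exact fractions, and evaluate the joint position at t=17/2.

Δ: Δ0=3, Δ1=-1/2, Δ2=-1, Δ3=-1, Δ4=3/2
row 1: diag=8, rhs=-21; c'=1/4, d'=-21/8
row 2: denom=10−2·1/4=19/2; d'=(-3−2·-21/8)/(19/2)=9/38
row 3: denom=12−3·6/19=210/19; d'=(0−3·9/38)/(210/19)=-9/140
row 4: denom=10−3·19/70=643/70; d'=(15−3·-9/140)/(643/70)=2127/1286
back: M4=2127/1286
back: M3=-9/140−19/70·2127/1286=-330/643
back: M2=9/38−6/19·-330/643=513/1286
back: M1=-21/8−1/4·513/1286=-1752/643
M: M0=0, M1=-1752/643, M2=513/1286, M3=-330/643, M4=2127/1286, M5=0
seg 0: a=-2, c=M0/2=0, d=(M1−M0)/(6·2)=-146/643, b=Δ0−h0·(2M0+M1)/6=2513/643
seg 1: a=4, c=M1/2=-876/643, d=(M2−M1)/(6·2)=1339/5144, b=Δ1−h1·(2M1+M2)/6=761/643
seg 2: a=3, c=M2/2=513/2572, d=(M3−M2)/(6·3)=-391/7716, b=Δ2−h2·(2M2+M3)/6=-1469/1286
seg 3: a=0, c=M3/2=-165/643, d=(M4−M3)/(6·3)=929/7716, b=Δ3−h3·(2M3+M4)/6=-3379/2572
seg 4: a=-3, c=M4/2=2127/2572, d=(M5−M4)/(6·2)=-709/5144, b=Δ4−h4·(2M4+M5)/6=511/1286
t_q=17/2 → seg 3, τ=3/2; S=0+-3379/2572·τ+-165/643·τ²+929/7716·τ³=-44067/20576

  seg 0: a=-2 b=2513/643 c=0 d=-146/643
  seg 1: a=4 b=761/643 c=-876/643 d=1339/5144
  seg 2: a=3 b=-1469/1286 c=513/2572 d=-391/7716
  seg 3: a=0 b=-3379/2572 c=-165/643 d=929/7716
  seg 4: a=-3 b=511/1286 c=2127/2572 d=-709/5144
S(17/2) = -44067/20576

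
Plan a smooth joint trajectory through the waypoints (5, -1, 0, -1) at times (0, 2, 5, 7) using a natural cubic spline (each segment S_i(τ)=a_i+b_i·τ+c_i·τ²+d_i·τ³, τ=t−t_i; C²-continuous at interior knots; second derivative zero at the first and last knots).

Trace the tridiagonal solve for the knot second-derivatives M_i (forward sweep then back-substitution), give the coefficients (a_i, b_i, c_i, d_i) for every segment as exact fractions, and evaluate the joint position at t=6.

  seg 0: a=5 b=-1034/273 c=0 d=215/1092
  seg 1: a=-1 b=-389/273 c=215/182 d=-25/126
  seg 2: a=0 b=167/546 c=-55/91 d=55/546
S(6) = -18/91

Δ: Δ0=-3, Δ1=1/3, Δ2=-1/2
row 1: diag=10, rhs=20; c'=3/10, d'=2
row 2: denom=10−3·3/10=91/10; d'=(-5−3·2)/(91/10)=-110/91
back: M2=-110/91
back: M1=2−3/10·-110/91=215/91
M: M0=0, M1=215/91, M2=-110/91, M3=0
seg 0: a=5, c=M0/2=0, d=(M1−M0)/(6·2)=215/1092, b=Δ0−h0·(2M0+M1)/6=-1034/273
seg 1: a=-1, c=M1/2=215/182, d=(M2−M1)/(6·3)=-25/126, b=Δ1−h1·(2M1+M2)/6=-389/273
seg 2: a=0, c=M2/2=-55/91, d=(M3−M2)/(6·2)=55/546, b=Δ2−h2·(2M2+M3)/6=167/546
t_q=6 → seg 2, τ=1; S=0+167/546·τ+-55/91·τ²+55/546·τ³=-18/91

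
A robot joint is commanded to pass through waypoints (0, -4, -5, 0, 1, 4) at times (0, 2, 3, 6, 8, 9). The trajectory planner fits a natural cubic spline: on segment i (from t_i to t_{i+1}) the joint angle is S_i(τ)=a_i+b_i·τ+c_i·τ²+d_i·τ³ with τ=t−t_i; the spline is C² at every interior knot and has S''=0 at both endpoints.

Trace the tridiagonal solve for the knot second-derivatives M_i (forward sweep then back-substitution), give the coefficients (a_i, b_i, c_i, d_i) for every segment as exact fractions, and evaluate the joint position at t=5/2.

Δ: Δ0=-2, Δ1=-1, Δ2=5/3, Δ3=1/2, Δ4=3
row 1: diag=6, rhs=6; c'=1/6, d'=1
row 2: denom=8−1·1/6=47/6; d'=(16−1·1)/(47/6)=90/47
row 3: denom=10−3·18/47=416/47; d'=(-7−3·90/47)/(416/47)=-599/416
row 4: denom=6−2·47/208=577/104; d'=(15−2·-599/416)/(577/104)=3719/1154
back: M4=3719/1154
back: M3=-599/416−47/208·3719/1154=-1251/577
back: M2=90/47−18/47·-1251/577=1584/577
back: M1=1−1/6·1584/577=313/577
M: M0=0, M1=313/577, M2=1584/577, M3=-1251/577, M4=3719/1154, M5=0
seg 0: a=0, c=M0/2=0, d=(M1−M0)/(6·2)=313/6924, b=Δ0−h0·(2M0+M1)/6=-3775/1731
seg 1: a=-4, c=M1/2=313/1154, d=(M2−M1)/(6·1)=1271/3462, b=Δ1−h1·(2M1+M2)/6=-2836/1731
seg 2: a=-5, c=M2/2=792/577, d=(M3−M2)/(6·3)=-315/1154, b=Δ2−h2·(2M2+M3)/6=19/3462
seg 3: a=0, c=M3/2=-1251/1154, d=(M4−M3)/(6·2)=6221/13848, b=Δ3−h3·(2M3+M4)/6=1508/1731
seg 4: a=1, c=M4/2=3719/2308, d=(M5−M4)/(6·1)=-3719/6924, b=Δ4−h4·(2M4+M5)/6=6667/3462
t_q=5/2 → seg 1, τ=1/2; S=-4+-2836/1731·τ+313/1154·τ²+1271/3462·τ³=-43441/9232

  seg 0: a=0 b=-3775/1731 c=0 d=313/6924
  seg 1: a=-4 b=-2836/1731 c=313/1154 d=1271/3462
  seg 2: a=-5 b=19/3462 c=792/577 d=-315/1154
  seg 3: a=0 b=1508/1731 c=-1251/1154 d=6221/13848
  seg 4: a=1 b=6667/3462 c=3719/2308 d=-3719/6924
S(5/2) = -43441/9232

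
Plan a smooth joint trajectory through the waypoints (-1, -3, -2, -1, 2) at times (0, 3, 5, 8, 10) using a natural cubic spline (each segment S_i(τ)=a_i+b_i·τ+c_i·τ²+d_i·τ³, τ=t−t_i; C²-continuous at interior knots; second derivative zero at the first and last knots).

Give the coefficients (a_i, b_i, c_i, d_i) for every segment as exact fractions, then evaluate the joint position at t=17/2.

Δ: Δ0=-2/3, Δ1=1/2, Δ2=1/3, Δ3=3/2
row 1: diag=10, rhs=7; c'=1/5, d'=7/10
row 2: denom=10−2·1/5=48/5; d'=(-1−2·7/10)/(48/5)=-1/4
row 3: denom=10−3·5/16=145/16; d'=(7−3·-1/4)/(145/16)=124/145
back: M3=124/145
back: M2=-1/4−5/16·124/145=-15/29
back: M1=7/10−1/5·-15/29=233/290
M: M0=0, M1=233/290, M2=-15/29, M3=124/145, M4=0
seg 0: a=-1, c=M0/2=0, d=(M1−M0)/(6·3)=233/5220, b=Δ0−h0·(2M0+M1)/6=-1859/1740
seg 1: a=-3, c=M1/2=233/580, d=(M2−M1)/(6·2)=-383/3480, b=Δ1−h1·(2M1+M2)/6=119/870
seg 2: a=-2, c=M2/2=-15/58, d=(M3−M2)/(6·3)=199/2610, b=Δ2−h2·(2M2+M3)/6=184/435
seg 3: a=-1, c=M3/2=62/145, d=(M4−M3)/(6·2)=-31/435, b=Δ3−h3·(2M3+M4)/6=809/870
t_q=17/2 → seg 3, τ=1/2; S=-1+809/870·τ+62/145·τ²+-31/435·τ³=-507/1160

  seg 0: a=-1 b=-1859/1740 c=0 d=233/5220
  seg 1: a=-3 b=119/870 c=233/580 d=-383/3480
  seg 2: a=-2 b=184/435 c=-15/58 d=199/2610
  seg 3: a=-1 b=809/870 c=62/145 d=-31/435
S(17/2) = -507/1160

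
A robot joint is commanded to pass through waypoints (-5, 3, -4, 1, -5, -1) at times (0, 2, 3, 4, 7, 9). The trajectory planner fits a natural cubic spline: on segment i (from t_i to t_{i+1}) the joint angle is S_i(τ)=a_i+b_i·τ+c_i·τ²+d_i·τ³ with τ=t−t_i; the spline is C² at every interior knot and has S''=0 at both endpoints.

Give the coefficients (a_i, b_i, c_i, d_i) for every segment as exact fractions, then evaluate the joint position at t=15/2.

Δ: Δ0=4, Δ1=-7, Δ2=5, Δ3=-2, Δ4=2
row 1: diag=6, rhs=-66; c'=1/6, d'=-11
row 2: denom=4−1·1/6=23/6; d'=(72−1·-11)/(23/6)=498/23
row 3: denom=8−1·6/23=178/23; d'=(-42−1·498/23)/(178/23)=-732/89
row 4: denom=10−3·69/178=1573/178; d'=(24−3·-732/89)/(1573/178)=8664/1573
back: M4=8664/1573
back: M3=-732/89−69/178·8664/1573=-16296/1573
back: M2=498/23−6/23·-16296/1573=38310/1573
back: M1=-11−1/6·38310/1573=-23688/1573
M: M0=0, M1=-23688/1573, M2=38310/1573, M3=-16296/1573, M4=8664/1573, M5=0
seg 0: a=-5, c=M0/2=0, d=(M1−M0)/(6·2)=-1974/1573, b=Δ0−h0·(2M0+M1)/6=14188/1573
seg 1: a=3, c=M1/2=-11844/1573, d=(M2−M1)/(6·1)=10333/1573, b=Δ1−h1·(2M1+M2)/6=-9500/1573
seg 2: a=-4, c=M2/2=19155/1573, d=(M3−M2)/(6·1)=-9101/1573, b=Δ2−h2·(2M2+M3)/6=-199/143
seg 3: a=1, c=M3/2=-8148/1573, d=(M4−M3)/(6·3)=320/363, b=Δ3−h3·(2M3+M4)/6=8818/1573
seg 4: a=-5, c=M4/2=4332/1573, d=(M5−M4)/(6·2)=-722/1573, b=Δ4−h4·(2M4+M5)/6=-2630/1573
t_q=15/2 → seg 4, τ=1/2; S=-5+-2630/1573·τ+4332/1573·τ²+-722/1573·τ³=-32749/6292

  seg 0: a=-5 b=14188/1573 c=0 d=-1974/1573
  seg 1: a=3 b=-9500/1573 c=-11844/1573 d=10333/1573
  seg 2: a=-4 b=-199/143 c=19155/1573 d=-9101/1573
  seg 3: a=1 b=8818/1573 c=-8148/1573 d=320/363
  seg 4: a=-5 b=-2630/1573 c=4332/1573 d=-722/1573
S(15/2) = -32749/6292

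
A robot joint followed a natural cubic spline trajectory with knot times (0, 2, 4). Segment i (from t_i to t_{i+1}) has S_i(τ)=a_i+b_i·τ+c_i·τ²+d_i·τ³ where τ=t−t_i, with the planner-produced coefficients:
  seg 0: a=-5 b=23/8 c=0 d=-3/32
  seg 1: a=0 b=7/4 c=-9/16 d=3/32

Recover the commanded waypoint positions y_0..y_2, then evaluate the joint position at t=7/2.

y_0 = S_0(0) = a_0 = -5
y_1 = S_1(0) = a_1 = 0
y_2 = S_1(2) = 2
t_q=7/2 is in segment 1 (τ=3/2); S_1(τ)=429/256

y_0=-5 y_1=0 y_2=2
S(7/2) = 429/256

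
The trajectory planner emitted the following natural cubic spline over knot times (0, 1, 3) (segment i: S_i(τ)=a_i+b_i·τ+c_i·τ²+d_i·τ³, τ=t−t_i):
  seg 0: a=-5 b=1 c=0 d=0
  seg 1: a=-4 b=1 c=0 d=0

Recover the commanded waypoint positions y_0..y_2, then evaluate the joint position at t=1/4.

y_0=-5 y_1=-4 y_2=-2
S(1/4) = -19/4

y_0 = S_0(0) = a_0 = -5
y_1 = S_1(0) = a_1 = -4
y_2 = S_1(2) = -2
t_q=1/4 is in segment 0 (τ=1/4); S_0(τ)=-19/4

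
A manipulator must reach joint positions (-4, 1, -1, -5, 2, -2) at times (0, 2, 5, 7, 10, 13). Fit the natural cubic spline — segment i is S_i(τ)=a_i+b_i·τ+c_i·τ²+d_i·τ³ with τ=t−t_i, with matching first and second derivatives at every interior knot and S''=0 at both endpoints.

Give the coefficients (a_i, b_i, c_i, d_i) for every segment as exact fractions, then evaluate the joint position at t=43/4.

  seg 0: a=-4 b=19423/6414 c=0 d=-847/6414
  seg 1: a=1 b=9259/6414 c=-847/1069 d=1711/57726
  seg 2: a=-1 b=-8050/3207 c=-3371/6414 d=1669/4276
  seg 3: a=-5 b=229/3207 c=5825/3207 d=-3407/9621
  seg 4: a=2 b=4516/3207 c=-4396/3207 d=4396/28863
S(43/4) = 40183/17104

Δ: Δ0=5/2, Δ1=-2/3, Δ2=-2, Δ3=7/3, Δ4=-4/3
row 1: diag=10, rhs=-19; c'=3/10, d'=-19/10
row 2: denom=10−3·3/10=91/10; d'=(-8−3·-19/10)/(91/10)=-23/91
row 3: denom=10−2·20/91=870/91; d'=(26−2·-23/91)/(870/91)=402/145
row 4: denom=12−3·91/290=3207/290; d'=(-22−3·402/145)/(3207/290)=-8792/3207
back: M4=-8792/3207
back: M3=402/145−91/290·-8792/3207=11650/3207
back: M2=-23/91−20/91·11650/3207=-3371/3207
back: M1=-19/10−3/10·-3371/3207=-1694/1069
M: M0=0, M1=-1694/1069, M2=-3371/3207, M3=11650/3207, M4=-8792/3207, M5=0
seg 0: a=-4, c=M0/2=0, d=(M1−M0)/(6·2)=-847/6414, b=Δ0−h0·(2M0+M1)/6=19423/6414
seg 1: a=1, c=M1/2=-847/1069, d=(M2−M1)/(6·3)=1711/57726, b=Δ1−h1·(2M1+M2)/6=9259/6414
seg 2: a=-1, c=M2/2=-3371/6414, d=(M3−M2)/(6·2)=1669/4276, b=Δ2−h2·(2M2+M3)/6=-8050/3207
seg 3: a=-5, c=M3/2=5825/3207, d=(M4−M3)/(6·3)=-3407/9621, b=Δ3−h3·(2M3+M4)/6=229/3207
seg 4: a=2, c=M4/2=-4396/3207, d=(M5−M4)/(6·3)=4396/28863, b=Δ4−h4·(2M4+M5)/6=4516/3207
t_q=43/4 → seg 4, τ=3/4; S=2+4516/3207·τ+-4396/3207·τ²+4396/28863·τ³=40183/17104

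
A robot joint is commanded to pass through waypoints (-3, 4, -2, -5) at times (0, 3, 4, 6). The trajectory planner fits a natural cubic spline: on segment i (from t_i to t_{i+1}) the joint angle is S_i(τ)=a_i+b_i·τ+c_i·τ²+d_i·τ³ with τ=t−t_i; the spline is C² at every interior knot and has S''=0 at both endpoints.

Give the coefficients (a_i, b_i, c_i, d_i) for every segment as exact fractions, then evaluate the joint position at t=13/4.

  seg 0: a=-3 b=1639/282 c=0 d=-109/282
  seg 1: a=4 b=-652/141 c=-327/94 d=593/282
  seg 2: a=-2 b=-1487/282 c=133/47 d=-133/282
S(13/4) = 15999/6016

Δ: Δ0=7/3, Δ1=-6, Δ2=-3/2
row 1: diag=8, rhs=-50; c'=1/8, d'=-25/4
row 2: denom=6−1·1/8=47/8; d'=(27−1·-25/4)/(47/8)=266/47
back: M2=266/47
back: M1=-25/4−1/8·266/47=-327/47
M: M0=0, M1=-327/47, M2=266/47, M3=0
seg 0: a=-3, c=M0/2=0, d=(M1−M0)/(6·3)=-109/282, b=Δ0−h0·(2M0+M1)/6=1639/282
seg 1: a=4, c=M1/2=-327/94, d=(M2−M1)/(6·1)=593/282, b=Δ1−h1·(2M1+M2)/6=-652/141
seg 2: a=-2, c=M2/2=133/47, d=(M3−M2)/(6·2)=-133/282, b=Δ2−h2·(2M2+M3)/6=-1487/282
t_q=13/4 → seg 1, τ=1/4; S=4+-652/141·τ+-327/94·τ²+593/282·τ³=15999/6016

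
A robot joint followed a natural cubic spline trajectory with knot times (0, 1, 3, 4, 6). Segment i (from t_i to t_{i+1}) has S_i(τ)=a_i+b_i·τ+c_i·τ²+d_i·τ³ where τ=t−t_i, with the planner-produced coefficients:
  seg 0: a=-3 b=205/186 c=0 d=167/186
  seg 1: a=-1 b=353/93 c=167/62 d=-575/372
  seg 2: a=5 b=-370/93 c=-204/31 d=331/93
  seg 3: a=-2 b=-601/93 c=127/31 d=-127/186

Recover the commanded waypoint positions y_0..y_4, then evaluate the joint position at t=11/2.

y_0=-3 y_1=-1 y_2=5 y_3=-2 y_4=-4
S(11/2) = -2371/496

y_0 = S_0(0) = a_0 = -3
y_1 = S_1(0) = a_1 = -1
y_2 = S_2(0) = a_2 = 5
y_3 = S_3(0) = a_3 = -2
y_4 = S_3(2) = -4
t_q=11/2 is in segment 3 (τ=3/2); S_3(τ)=-2371/496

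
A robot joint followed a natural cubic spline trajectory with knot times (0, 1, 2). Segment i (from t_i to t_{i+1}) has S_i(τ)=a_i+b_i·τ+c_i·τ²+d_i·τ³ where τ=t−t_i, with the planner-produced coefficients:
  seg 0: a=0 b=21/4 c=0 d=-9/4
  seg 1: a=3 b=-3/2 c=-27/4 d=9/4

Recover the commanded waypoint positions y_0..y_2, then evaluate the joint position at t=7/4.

y_0=0 y_1=3 y_2=-3
S(7/4) = -249/256

y_0 = S_0(0) = a_0 = 0
y_1 = S_1(0) = a_1 = 3
y_2 = S_1(1) = -3
t_q=7/4 is in segment 1 (τ=3/4); S_1(τ)=-249/256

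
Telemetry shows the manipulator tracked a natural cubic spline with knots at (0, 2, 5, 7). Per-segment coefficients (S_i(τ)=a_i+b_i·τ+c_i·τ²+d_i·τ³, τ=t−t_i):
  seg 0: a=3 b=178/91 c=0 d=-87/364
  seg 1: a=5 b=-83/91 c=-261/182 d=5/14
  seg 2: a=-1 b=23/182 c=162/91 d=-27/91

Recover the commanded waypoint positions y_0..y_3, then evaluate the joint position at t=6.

y_0=3 y_1=5 y_2=-1 y_3=4
S(6) = 111/182

y_0 = S_0(0) = a_0 = 3
y_1 = S_1(0) = a_1 = 5
y_2 = S_2(0) = a_2 = -1
y_3 = S_2(2) = 4
t_q=6 is in segment 2 (τ=1); S_2(τ)=111/182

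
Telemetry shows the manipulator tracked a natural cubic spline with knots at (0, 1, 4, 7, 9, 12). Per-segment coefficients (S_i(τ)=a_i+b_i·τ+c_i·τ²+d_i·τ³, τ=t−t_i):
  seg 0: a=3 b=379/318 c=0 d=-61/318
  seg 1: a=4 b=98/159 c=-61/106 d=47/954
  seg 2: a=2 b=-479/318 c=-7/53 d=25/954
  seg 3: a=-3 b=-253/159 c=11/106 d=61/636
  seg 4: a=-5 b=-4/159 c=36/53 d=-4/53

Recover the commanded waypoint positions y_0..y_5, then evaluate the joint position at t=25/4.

y_0 = S_0(0) = a_0 = 3
y_1 = S_1(0) = a_1 = 4
y_2 = S_2(0) = a_2 = 2
y_3 = S_3(0) = a_3 = -3
y_4 = S_4(0) = a_4 = -5
y_5 = S_4(3) = -1
t_q=25/4 is in segment 2 (τ=9/4); S_2(τ)=-11935/6784

y_0=3 y_1=4 y_2=2 y_3=-3 y_4=-5 y_5=-1
S(25/4) = -11935/6784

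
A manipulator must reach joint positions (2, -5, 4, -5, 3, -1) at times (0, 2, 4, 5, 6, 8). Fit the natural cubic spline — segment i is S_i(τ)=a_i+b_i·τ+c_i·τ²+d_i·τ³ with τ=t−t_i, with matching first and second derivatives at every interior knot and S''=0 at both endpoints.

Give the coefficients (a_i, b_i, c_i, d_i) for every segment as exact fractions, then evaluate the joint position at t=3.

Δ: Δ0=-7/2, Δ1=9/2, Δ2=-9, Δ3=8, Δ4=-2
row 1: diag=8, rhs=48; c'=1/4, d'=6
row 2: denom=6−2·1/4=11/2; d'=(-81−2·6)/(11/2)=-186/11
row 3: denom=4−1·2/11=42/11; d'=(102−1·-186/11)/(42/11)=218/7
row 4: denom=6−1·11/42=241/42; d'=(-60−1·218/7)/(241/42)=-3828/241
back: M4=-3828/241
back: M3=218/7−11/42·-3828/241=8508/241
back: M2=-186/11−2/11·8508/241=-5622/241
back: M1=6−1/4·-5622/241=5703/482
M: M0=0, M1=5703/482, M2=-5622/241, M3=8508/241, M4=-3828/241, M5=0
seg 0: a=2, c=M0/2=0, d=(M1−M0)/(6·2)=1901/1928, b=Δ0−h0·(2M0+M1)/6=-1794/241
seg 1: a=-5, c=M1/2=5703/964, d=(M2−M1)/(6·2)=-5649/1928, b=Δ1−h1·(2M1+M2)/6=2115/482
seg 2: a=4, c=M2/2=-2811/241, d=(M3−M2)/(6·1)=2355/241, b=Δ2−h2·(2M2+M3)/6=-1713/241
seg 3: a=-5, c=M3/2=4254/241, d=(M4−M3)/(6·1)=-2056/241, b=Δ3−h3·(2M3+M4)/6=-270/241
seg 4: a=3, c=M4/2=-1914/241, d=(M5−M4)/(6·2)=319/241, b=Δ4−h4·(2M4+M5)/6=2070/241
t_q=3 → seg 1, τ=1; S=-5+2115/482·τ+5703/964·τ²+-5649/1928·τ³=4577/1928

  seg 0: a=2 b=-1794/241 c=0 d=1901/1928
  seg 1: a=-5 b=2115/482 c=5703/964 d=-5649/1928
  seg 2: a=4 b=-1713/241 c=-2811/241 d=2355/241
  seg 3: a=-5 b=-270/241 c=4254/241 d=-2056/241
  seg 4: a=3 b=2070/241 c=-1914/241 d=319/241
S(3) = 4577/1928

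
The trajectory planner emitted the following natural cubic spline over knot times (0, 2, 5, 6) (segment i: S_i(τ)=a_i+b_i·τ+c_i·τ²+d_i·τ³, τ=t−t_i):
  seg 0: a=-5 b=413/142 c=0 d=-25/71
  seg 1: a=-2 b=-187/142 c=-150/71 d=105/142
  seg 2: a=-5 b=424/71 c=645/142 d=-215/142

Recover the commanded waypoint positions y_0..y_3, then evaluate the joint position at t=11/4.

y_0=-5 y_1=-2 y_2=-5 y_3=4
S(11/4) = -35117/9088

y_0 = S_0(0) = a_0 = -5
y_1 = S_1(0) = a_1 = -2
y_2 = S_2(0) = a_2 = -5
y_3 = S_2(1) = 4
t_q=11/4 is in segment 1 (τ=3/4); S_1(τ)=-35117/9088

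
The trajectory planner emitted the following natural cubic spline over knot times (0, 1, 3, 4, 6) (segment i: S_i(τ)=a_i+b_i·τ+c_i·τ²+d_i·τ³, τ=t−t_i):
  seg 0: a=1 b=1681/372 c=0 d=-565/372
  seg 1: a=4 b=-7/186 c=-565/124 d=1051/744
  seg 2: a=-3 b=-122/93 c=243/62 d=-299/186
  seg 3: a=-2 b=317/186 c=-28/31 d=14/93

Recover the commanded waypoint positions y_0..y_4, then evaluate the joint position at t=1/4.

y_0=1 y_1=4 y_2=-3 y_3=-2 y_4=-1
S(1/4) = 16713/7936

y_0 = S_0(0) = a_0 = 1
y_1 = S_1(0) = a_1 = 4
y_2 = S_2(0) = a_2 = -3
y_3 = S_3(0) = a_3 = -2
y_4 = S_3(2) = -1
t_q=1/4 is in segment 0 (τ=1/4); S_0(τ)=16713/7936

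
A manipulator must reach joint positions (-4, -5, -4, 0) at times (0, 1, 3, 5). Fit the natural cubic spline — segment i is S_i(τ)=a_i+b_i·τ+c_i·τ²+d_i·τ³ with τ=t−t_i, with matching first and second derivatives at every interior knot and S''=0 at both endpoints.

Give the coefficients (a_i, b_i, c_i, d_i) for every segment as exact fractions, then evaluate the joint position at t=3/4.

Δ: Δ0=-1, Δ1=1/2, Δ2=2
row 1: diag=6, rhs=9; c'=1/3, d'=3/2
row 2: denom=8−2·1/3=22/3; d'=(9−2·3/2)/(22/3)=9/11
back: M2=9/11
back: M1=3/2−1/3·9/11=27/22
M: M0=0, M1=27/22, M2=9/11, M3=0
seg 0: a=-4, c=M0/2=0, d=(M1−M0)/(6·1)=9/44, b=Δ0−h0·(2M0+M1)/6=-53/44
seg 1: a=-5, c=M1/2=27/44, d=(M2−M1)/(6·2)=-3/88, b=Δ1−h1·(2M1+M2)/6=-13/22
seg 2: a=-4, c=M2/2=9/22, d=(M3−M2)/(6·2)=-3/44, b=Δ2−h2·(2M2+M3)/6=16/11
t_q=3/4 → seg 0, τ=3/4; S=-4+-53/44·τ+0·τ²+9/44·τ³=-13565/2816

  seg 0: a=-4 b=-53/44 c=0 d=9/44
  seg 1: a=-5 b=-13/22 c=27/44 d=-3/88
  seg 2: a=-4 b=16/11 c=9/22 d=-3/44
S(3/4) = -13565/2816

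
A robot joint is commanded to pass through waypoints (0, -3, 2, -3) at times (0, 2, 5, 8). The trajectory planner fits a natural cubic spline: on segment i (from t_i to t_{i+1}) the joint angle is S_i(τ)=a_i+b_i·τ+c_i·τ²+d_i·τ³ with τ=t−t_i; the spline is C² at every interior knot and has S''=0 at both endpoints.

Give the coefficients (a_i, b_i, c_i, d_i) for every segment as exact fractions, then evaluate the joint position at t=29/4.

  seg 0: a=0 b=-175/74 c=0 d=8/37
  seg 1: a=-3 b=17/74 c=48/37 d=-545/1998
  seg 2: a=2 b=24/37 c=-257/222 d=257/1998
S(29/4) = -4433/4736

Δ: Δ0=-3/2, Δ1=5/3, Δ2=-5/3
row 1: diag=10, rhs=19; c'=3/10, d'=19/10
row 2: denom=12−3·3/10=111/10; d'=(-20−3·19/10)/(111/10)=-257/111
back: M2=-257/111
back: M1=19/10−3/10·-257/111=96/37
M: M0=0, M1=96/37, M2=-257/111, M3=0
seg 0: a=0, c=M0/2=0, d=(M1−M0)/(6·2)=8/37, b=Δ0−h0·(2M0+M1)/6=-175/74
seg 1: a=-3, c=M1/2=48/37, d=(M2−M1)/(6·3)=-545/1998, b=Δ1−h1·(2M1+M2)/6=17/74
seg 2: a=2, c=M2/2=-257/222, d=(M3−M2)/(6·3)=257/1998, b=Δ2−h2·(2M2+M3)/6=24/37
t_q=29/4 → seg 2, τ=9/4; S=2+24/37·τ+-257/222·τ²+257/1998·τ³=-4433/4736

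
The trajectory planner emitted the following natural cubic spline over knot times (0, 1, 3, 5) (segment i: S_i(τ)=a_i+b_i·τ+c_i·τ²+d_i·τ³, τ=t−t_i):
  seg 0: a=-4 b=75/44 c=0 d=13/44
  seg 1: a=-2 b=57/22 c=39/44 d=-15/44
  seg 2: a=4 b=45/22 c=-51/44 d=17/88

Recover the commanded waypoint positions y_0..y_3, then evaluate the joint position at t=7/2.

y_0=-4 y_1=-2 y_2=4 y_3=5
S(7/2) = 3349/704

y_0 = S_0(0) = a_0 = -4
y_1 = S_1(0) = a_1 = -2
y_2 = S_2(0) = a_2 = 4
y_3 = S_2(2) = 5
t_q=7/2 is in segment 2 (τ=1/2); S_2(τ)=3349/704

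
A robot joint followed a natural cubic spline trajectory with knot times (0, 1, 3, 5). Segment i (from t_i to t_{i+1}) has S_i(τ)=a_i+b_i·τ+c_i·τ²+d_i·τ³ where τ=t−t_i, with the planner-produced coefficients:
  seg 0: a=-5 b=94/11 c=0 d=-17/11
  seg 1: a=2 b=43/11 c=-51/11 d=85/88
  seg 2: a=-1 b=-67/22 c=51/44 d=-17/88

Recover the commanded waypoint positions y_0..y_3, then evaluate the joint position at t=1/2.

y_0 = S_0(0) = a_0 = -5
y_1 = S_1(0) = a_1 = 2
y_2 = S_2(0) = a_2 = -1
y_3 = S_2(2) = -4
t_q=1/2 is in segment 0 (τ=1/2); S_0(τ)=-81/88

y_0=-5 y_1=2 y_2=-1 y_3=-4
S(1/2) = -81/88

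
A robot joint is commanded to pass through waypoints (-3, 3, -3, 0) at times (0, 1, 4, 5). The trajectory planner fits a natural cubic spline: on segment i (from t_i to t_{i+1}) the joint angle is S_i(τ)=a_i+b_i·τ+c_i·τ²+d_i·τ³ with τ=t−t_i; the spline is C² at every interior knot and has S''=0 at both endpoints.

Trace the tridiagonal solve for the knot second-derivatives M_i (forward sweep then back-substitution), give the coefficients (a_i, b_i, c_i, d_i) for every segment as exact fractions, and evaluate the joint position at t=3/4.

  seg 0: a=-3 b=409/55 c=0 d=-79/55
  seg 1: a=3 b=172/55 c=-237/55 d=13/15
  seg 2: a=-3 b=37/55 c=192/55 d=-64/55
S(3/4) = 6939/3520

Δ: Δ0=6, Δ1=-2, Δ2=3
row 1: diag=8, rhs=-48; c'=3/8, d'=-6
row 2: denom=8−3·3/8=55/8; d'=(30−3·-6)/(55/8)=384/55
back: M2=384/55
back: M1=-6−3/8·384/55=-474/55
M: M0=0, M1=-474/55, M2=384/55, M3=0
seg 0: a=-3, c=M0/2=0, d=(M1−M0)/(6·1)=-79/55, b=Δ0−h0·(2M0+M1)/6=409/55
seg 1: a=3, c=M1/2=-237/55, d=(M2−M1)/(6·3)=13/15, b=Δ1−h1·(2M1+M2)/6=172/55
seg 2: a=-3, c=M2/2=192/55, d=(M3−M2)/(6·1)=-64/55, b=Δ2−h2·(2M2+M3)/6=37/55
t_q=3/4 → seg 0, τ=3/4; S=-3+409/55·τ+0·τ²+-79/55·τ³=6939/3520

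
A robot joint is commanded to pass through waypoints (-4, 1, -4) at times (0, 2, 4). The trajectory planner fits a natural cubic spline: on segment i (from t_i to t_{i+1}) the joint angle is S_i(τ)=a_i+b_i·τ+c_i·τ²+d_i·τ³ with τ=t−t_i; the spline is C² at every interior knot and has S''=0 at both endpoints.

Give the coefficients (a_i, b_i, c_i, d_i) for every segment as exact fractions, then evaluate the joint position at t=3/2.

  seg 0: a=-4 b=15/4 c=0 d=-5/16
  seg 1: a=1 b=0 c=-15/8 d=5/16
S(3/2) = 73/128

Δ: Δ0=5/2, Δ1=-5/2
row 1: diag=8, rhs=-30; c'=1/4, d'=-15/4
back: M1=-15/4
M: M0=0, M1=-15/4, M2=0
seg 0: a=-4, c=M0/2=0, d=(M1−M0)/(6·2)=-5/16, b=Δ0−h0·(2M0+M1)/6=15/4
seg 1: a=1, c=M1/2=-15/8, d=(M2−M1)/(6·2)=5/16, b=Δ1−h1·(2M1+M2)/6=0
t_q=3/2 → seg 0, τ=3/2; S=-4+15/4·τ+0·τ²+-5/16·τ³=73/128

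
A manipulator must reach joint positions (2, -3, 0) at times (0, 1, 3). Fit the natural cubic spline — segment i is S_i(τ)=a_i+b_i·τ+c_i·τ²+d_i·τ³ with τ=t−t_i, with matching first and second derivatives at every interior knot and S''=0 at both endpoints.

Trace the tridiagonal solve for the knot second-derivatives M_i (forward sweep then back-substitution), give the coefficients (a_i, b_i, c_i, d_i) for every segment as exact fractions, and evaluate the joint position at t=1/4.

Δ: Δ0=-5, Δ1=3/2
row 1: diag=6, rhs=39; c'=1/3, d'=13/2
back: M1=13/2
M: M0=0, M1=13/2, M2=0
seg 0: a=2, c=M0/2=0, d=(M1−M0)/(6·1)=13/12, b=Δ0−h0·(2M0+M1)/6=-73/12
seg 1: a=-3, c=M1/2=13/4, d=(M2−M1)/(6·2)=-13/24, b=Δ1−h1·(2M1+M2)/6=-17/6
t_q=1/4 → seg 0, τ=1/4; S=2+-73/12·τ+0·τ²+13/12·τ³=127/256

  seg 0: a=2 b=-73/12 c=0 d=13/12
  seg 1: a=-3 b=-17/6 c=13/4 d=-13/24
S(1/4) = 127/256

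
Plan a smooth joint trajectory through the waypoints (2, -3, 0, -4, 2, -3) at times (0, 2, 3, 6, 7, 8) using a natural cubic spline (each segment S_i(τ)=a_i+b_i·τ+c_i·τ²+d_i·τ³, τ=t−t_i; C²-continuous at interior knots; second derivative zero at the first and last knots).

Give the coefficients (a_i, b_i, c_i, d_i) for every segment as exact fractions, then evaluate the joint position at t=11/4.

Δ: Δ0=-5/2, Δ1=3, Δ2=-4/3, Δ3=6, Δ4=-5
row 1: diag=6, rhs=33; c'=1/6, d'=11/2
row 2: denom=8−1·1/6=47/6; d'=(-26−1·11/2)/(47/6)=-189/47
row 3: denom=8−3·18/47=322/47; d'=(44−3·-189/47)/(322/47)=2635/322
row 4: denom=4−1·47/322=1241/322; d'=(-66−1·2635/322)/(1241/322)=-23887/1241
back: M4=-23887/1241
back: M3=2635/322−47/322·-23887/1241=13642/1241
back: M2=-189/47−18/47·13642/1241=-10215/1241
back: M1=11/2−1/6·-10215/1241=8528/1241
M: M0=0, M1=8528/1241, M2=-10215/1241, M3=13642/1241, M4=-23887/1241, M5=0
seg 0: a=2, c=M0/2=0, d=(M1−M0)/(6·2)=2132/3723, b=Δ0−h0·(2M0+M1)/6=-35671/7446
seg 1: a=-3, c=M1/2=4264/1241, d=(M2−M1)/(6·1)=-18743/7446, b=Δ1−h1·(2M1+M2)/6=15497/7446
seg 2: a=0, c=M2/2=-10215/2482, d=(M3−M2)/(6·3)=23857/22338, b=Δ2−h2·(2M2+M3)/6=5218/3723
seg 3: a=-4, c=M3/2=6821/1241, d=(M4−M3)/(6·1)=-37529/7446, b=Δ3−h3·(2M3+M4)/6=41279/7446
seg 4: a=2, c=M4/2=-23887/2482, d=(M5−M4)/(6·1)=23887/7446, b=Δ4−h4·(2M4+M5)/6=5272/3723
t_q=11/4 → seg 1, τ=3/4; S=-3+15497/7446·τ+4264/1241·τ²+-18743/7446·τ³=-90271/158848

  seg 0: a=2 b=-35671/7446 c=0 d=2132/3723
  seg 1: a=-3 b=15497/7446 c=4264/1241 d=-18743/7446
  seg 2: a=0 b=5218/3723 c=-10215/2482 d=23857/22338
  seg 3: a=-4 b=41279/7446 c=6821/1241 d=-37529/7446
  seg 4: a=2 b=5272/3723 c=-23887/2482 d=23887/7446
S(11/4) = -90271/158848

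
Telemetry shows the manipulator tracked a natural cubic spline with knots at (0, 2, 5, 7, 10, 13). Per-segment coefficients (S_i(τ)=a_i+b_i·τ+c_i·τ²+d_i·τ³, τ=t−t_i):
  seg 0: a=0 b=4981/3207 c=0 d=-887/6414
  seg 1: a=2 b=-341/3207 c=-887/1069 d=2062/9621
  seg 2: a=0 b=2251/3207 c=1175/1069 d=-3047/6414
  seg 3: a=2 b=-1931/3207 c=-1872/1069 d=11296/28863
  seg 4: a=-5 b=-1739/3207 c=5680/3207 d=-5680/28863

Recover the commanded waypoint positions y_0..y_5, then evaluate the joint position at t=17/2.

y_0=0 y_1=2 y_2=0 y_3=2 y_4=-5 y_5=4
S(17/2) = -3255/2138

y_0 = S_0(0) = a_0 = 0
y_1 = S_1(0) = a_1 = 2
y_2 = S_2(0) = a_2 = 0
y_3 = S_3(0) = a_3 = 2
y_4 = S_4(0) = a_4 = -5
y_5 = S_4(3) = 4
t_q=17/2 is in segment 3 (τ=3/2); S_3(τ)=-3255/2138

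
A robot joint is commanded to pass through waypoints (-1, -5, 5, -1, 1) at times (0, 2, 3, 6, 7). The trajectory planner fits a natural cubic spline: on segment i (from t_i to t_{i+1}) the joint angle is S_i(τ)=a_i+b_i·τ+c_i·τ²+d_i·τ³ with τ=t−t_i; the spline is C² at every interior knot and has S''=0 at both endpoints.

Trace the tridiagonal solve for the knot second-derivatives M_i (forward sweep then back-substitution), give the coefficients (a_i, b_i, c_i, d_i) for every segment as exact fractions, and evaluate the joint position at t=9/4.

  seg 0: a=-1 b=-1090/161 c=0 d=192/161
  seg 1: a=-5 b=1214/161 c=1152/161 d=-108/23
  seg 2: a=5 b=1250/161 c=-1116/161 d=592/483
  seg 3: a=-1 b=-118/161 c=660/161 d=-220/161
S(9/4) = -307/112

Δ: Δ0=-2, Δ1=10, Δ2=-2, Δ3=2
row 1: diag=6, rhs=72; c'=1/6, d'=12
row 2: denom=8−1·1/6=47/6; d'=(-72−1·12)/(47/6)=-504/47
row 3: denom=8−3·18/47=322/47; d'=(24−3·-504/47)/(322/47)=1320/161
back: M3=1320/161
back: M2=-504/47−18/47·1320/161=-2232/161
back: M1=12−1/6·-2232/161=2304/161
M: M0=0, M1=2304/161, M2=-2232/161, M3=1320/161, M4=0
seg 0: a=-1, c=M0/2=0, d=(M1−M0)/(6·2)=192/161, b=Δ0−h0·(2M0+M1)/6=-1090/161
seg 1: a=-5, c=M1/2=1152/161, d=(M2−M1)/(6·1)=-108/23, b=Δ1−h1·(2M1+M2)/6=1214/161
seg 2: a=5, c=M2/2=-1116/161, d=(M3−M2)/(6·3)=592/483, b=Δ2−h2·(2M2+M3)/6=1250/161
seg 3: a=-1, c=M3/2=660/161, d=(M4−M3)/(6·1)=-220/161, b=Δ3−h3·(2M3+M4)/6=-118/161
t_q=9/4 → seg 1, τ=1/4; S=-5+1214/161·τ+1152/161·τ²+-108/23·τ³=-307/112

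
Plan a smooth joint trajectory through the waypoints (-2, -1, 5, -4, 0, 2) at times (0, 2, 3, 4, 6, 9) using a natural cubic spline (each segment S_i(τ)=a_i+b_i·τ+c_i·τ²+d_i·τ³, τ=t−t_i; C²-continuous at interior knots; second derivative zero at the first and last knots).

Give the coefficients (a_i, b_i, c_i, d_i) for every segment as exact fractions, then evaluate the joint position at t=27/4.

  seg 0: a=-2 b=-2734/921 c=0 d=6389/7368
  seg 1: a=-1 b=13699/1842 c=6389/1228 d=-24461/3684
  seg 2: a=5 b=-7651/3684 c=-4518/307 d=28711/3684
  seg 3: a=-4 b=-14975/1842 c=10639/1228 d=-6629/3684
  seg 4: a=0 b=9085/1842 c=-2619/1228 d=291/1228
S(27/4) = 204293/78592

Δ: Δ0=1/2, Δ1=6, Δ2=-9, Δ3=2, Δ4=2/3
row 1: diag=6, rhs=33; c'=1/6, d'=11/2
row 2: denom=4−1·1/6=23/6; d'=(-90−1·11/2)/(23/6)=-573/23
row 3: denom=6−1·6/23=132/23; d'=(66−1·-573/23)/(132/23)=697/44
row 4: denom=10−2·23/66=307/33; d'=(-8−2·697/44)/(307/33)=-2619/614
back: M4=-2619/614
back: M3=697/44−23/66·-2619/614=10639/614
back: M2=-573/23−6/23·10639/614=-9036/307
back: M1=11/2−1/6·-9036/307=6389/614
M: M0=0, M1=6389/614, M2=-9036/307, M3=10639/614, M4=-2619/614, M5=0
seg 0: a=-2, c=M0/2=0, d=(M1−M0)/(6·2)=6389/7368, b=Δ0−h0·(2M0+M1)/6=-2734/921
seg 1: a=-1, c=M1/2=6389/1228, d=(M2−M1)/(6·1)=-24461/3684, b=Δ1−h1·(2M1+M2)/6=13699/1842
seg 2: a=5, c=M2/2=-4518/307, d=(M3−M2)/(6·1)=28711/3684, b=Δ2−h2·(2M2+M3)/6=-7651/3684
seg 3: a=-4, c=M3/2=10639/1228, d=(M4−M3)/(6·2)=-6629/3684, b=Δ3−h3·(2M3+M4)/6=-14975/1842
seg 4: a=0, c=M4/2=-2619/1228, d=(M5−M4)/(6·3)=291/1228, b=Δ4−h4·(2M4+M5)/6=9085/1842
t_q=27/4 → seg 4, τ=3/4; S=0+9085/1842·τ+-2619/1228·τ²+291/1228·τ³=204293/78592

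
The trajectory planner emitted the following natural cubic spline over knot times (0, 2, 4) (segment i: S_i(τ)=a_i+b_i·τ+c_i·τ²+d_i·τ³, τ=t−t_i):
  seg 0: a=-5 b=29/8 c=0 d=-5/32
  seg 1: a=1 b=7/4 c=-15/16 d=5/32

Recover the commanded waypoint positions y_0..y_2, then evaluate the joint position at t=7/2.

y_0=-5 y_1=1 y_2=2
S(7/2) = 523/256

y_0 = S_0(0) = a_0 = -5
y_1 = S_1(0) = a_1 = 1
y_2 = S_1(2) = 2
t_q=7/2 is in segment 1 (τ=3/2); S_1(τ)=523/256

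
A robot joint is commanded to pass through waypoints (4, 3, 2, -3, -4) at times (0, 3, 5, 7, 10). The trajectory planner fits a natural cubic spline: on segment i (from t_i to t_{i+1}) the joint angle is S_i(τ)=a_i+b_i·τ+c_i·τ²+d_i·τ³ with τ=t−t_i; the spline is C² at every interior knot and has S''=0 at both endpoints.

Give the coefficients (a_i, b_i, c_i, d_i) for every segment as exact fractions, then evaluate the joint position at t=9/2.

Δ: Δ0=-1/3, Δ1=-1/2, Δ2=-5/2, Δ3=-1/3
row 1: diag=10, rhs=-1; c'=1/5, d'=-1/10
row 2: denom=8−2·1/5=38/5; d'=(-12−2·-1/10)/(38/5)=-59/38
row 3: denom=10−2·5/19=180/19; d'=(13−2·-59/38)/(180/19)=17/10
back: M3=17/10
back: M2=-59/38−5/19·17/10=-2
back: M1=-1/10−1/5·-2=3/10
M: M0=0, M1=3/10, M2=-2, M3=17/10, M4=0
seg 0: a=4, c=M0/2=0, d=(M1−M0)/(6·3)=1/60, b=Δ0−h0·(2M0+M1)/6=-29/60
seg 1: a=3, c=M1/2=3/20, d=(M2−M1)/(6·2)=-23/120, b=Δ1−h1·(2M1+M2)/6=-1/30
seg 2: a=2, c=M2/2=-1, d=(M3−M2)/(6·2)=37/120, b=Δ2−h2·(2M2+M3)/6=-26/15
seg 3: a=-3, c=M3/2=17/20, d=(M4−M3)/(6·3)=-17/180, b=Δ3−h3·(2M3+M4)/6=-61/30
t_q=9/2 → seg 1, τ=3/2; S=3+-1/30·τ+3/20·τ²+-23/120·τ³=169/64

  seg 0: a=4 b=-29/60 c=0 d=1/60
  seg 1: a=3 b=-1/30 c=3/20 d=-23/120
  seg 2: a=2 b=-26/15 c=-1 d=37/120
  seg 3: a=-3 b=-61/30 c=17/20 d=-17/180
S(9/2) = 169/64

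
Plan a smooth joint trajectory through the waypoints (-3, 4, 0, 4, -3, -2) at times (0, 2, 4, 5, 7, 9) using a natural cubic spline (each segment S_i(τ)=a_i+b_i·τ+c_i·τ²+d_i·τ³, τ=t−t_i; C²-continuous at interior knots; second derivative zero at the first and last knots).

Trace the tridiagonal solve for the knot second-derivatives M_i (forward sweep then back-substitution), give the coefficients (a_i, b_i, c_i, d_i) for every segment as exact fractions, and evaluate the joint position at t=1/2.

Δ: Δ0=7/2, Δ1=-2, Δ2=4, Δ3=-7/2, Δ4=1/2
row 1: diag=8, rhs=-33; c'=1/4, d'=-33/8
row 2: denom=6−2·1/4=11/2; d'=(36−2·-33/8)/(11/2)=177/22
row 3: denom=6−1·2/11=64/11; d'=(-45−1·177/22)/(64/11)=-1167/128
row 4: denom=8−2·11/32=117/16; d'=(24−2·-1167/128)/(117/16)=901/156
back: M4=901/156
back: M3=-1167/128−11/32·901/156=-433/39
back: M2=177/22−2/11·-433/39=785/78
back: M1=-33/8−1/4·785/78=-259/39
M: M0=0, M1=-259/39, M2=785/78, M3=-433/39, M4=901/156, M5=0
seg 0: a=-3, c=M0/2=0, d=(M1−M0)/(6·2)=-259/468, b=Δ0−h0·(2M0+M1)/6=1337/234
seg 1: a=4, c=M1/2=-259/78, d=(M2−M1)/(6·2)=1303/936, b=Δ1−h1·(2M1+M2)/6=-217/234
seg 2: a=0, c=M2/2=785/156, d=(M3−M2)/(6·1)=-127/36, b=Δ2−h2·(2M2+M3)/6=292/117
seg 3: a=4, c=M3/2=-433/78, d=(M4−M3)/(6·2)=2633/1872, b=Δ3−h3·(2M3+M4)/6=925/468
seg 4: a=-3, c=M4/2=901/312, d=(M5−M4)/(6·2)=-901/1872, b=Δ4−h4·(2M4+M5)/6=-392/117
t_q=1/2 → seg 0, τ=1/2; S=-3+1337/234·τ+0·τ²+-259/468·τ³=-265/1248

  seg 0: a=-3 b=1337/234 c=0 d=-259/468
  seg 1: a=4 b=-217/234 c=-259/78 d=1303/936
  seg 2: a=0 b=292/117 c=785/156 d=-127/36
  seg 3: a=4 b=925/468 c=-433/78 d=2633/1872
  seg 4: a=-3 b=-392/117 c=901/312 d=-901/1872
S(1/2) = -265/1248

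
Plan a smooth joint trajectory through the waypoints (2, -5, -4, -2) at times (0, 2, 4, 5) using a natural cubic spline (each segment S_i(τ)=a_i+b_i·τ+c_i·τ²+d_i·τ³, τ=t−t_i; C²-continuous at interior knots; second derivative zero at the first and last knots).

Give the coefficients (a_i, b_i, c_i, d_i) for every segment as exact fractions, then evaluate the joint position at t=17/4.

Δ: Δ0=-7/2, Δ1=1/2, Δ2=2
row 1: diag=8, rhs=24; c'=1/4, d'=3
row 2: denom=6−2·1/4=11/2; d'=(9−2·3)/(11/2)=6/11
back: M2=6/11
back: M1=3−1/4·6/11=63/22
M: M0=0, M1=63/22, M2=6/11, M3=0
seg 0: a=2, c=M0/2=0, d=(M1−M0)/(6·2)=21/88, b=Δ0−h0·(2M0+M1)/6=-49/11
seg 1: a=-5, c=M1/2=63/44, d=(M2−M1)/(6·2)=-17/88, b=Δ1−h1·(2M1+M2)/6=-35/22
seg 2: a=-4, c=M2/2=3/11, d=(M3−M2)/(6·1)=-1/11, b=Δ2−h2·(2M2+M3)/6=20/11
t_q=17/4 → seg 2, τ=1/4; S=-4+20/11·τ+3/11·τ²+-1/11·τ³=-2485/704

  seg 0: a=2 b=-49/11 c=0 d=21/88
  seg 1: a=-5 b=-35/22 c=63/44 d=-17/88
  seg 2: a=-4 b=20/11 c=3/11 d=-1/11
S(17/4) = -2485/704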